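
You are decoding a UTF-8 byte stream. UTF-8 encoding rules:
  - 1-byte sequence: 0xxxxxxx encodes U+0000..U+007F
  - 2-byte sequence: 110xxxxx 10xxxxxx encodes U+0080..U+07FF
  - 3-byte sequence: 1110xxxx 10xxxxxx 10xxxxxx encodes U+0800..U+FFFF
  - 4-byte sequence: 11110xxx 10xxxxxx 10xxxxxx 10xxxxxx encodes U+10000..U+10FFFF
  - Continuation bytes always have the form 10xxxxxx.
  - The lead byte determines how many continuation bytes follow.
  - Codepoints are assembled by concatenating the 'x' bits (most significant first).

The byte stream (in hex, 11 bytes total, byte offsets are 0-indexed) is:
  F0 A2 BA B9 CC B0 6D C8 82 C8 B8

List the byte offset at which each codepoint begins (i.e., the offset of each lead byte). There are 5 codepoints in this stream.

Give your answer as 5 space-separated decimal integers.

Answer: 0 4 6 7 9

Derivation:
Byte[0]=F0: 4-byte lead, need 3 cont bytes. acc=0x0
Byte[1]=A2: continuation. acc=(acc<<6)|0x22=0x22
Byte[2]=BA: continuation. acc=(acc<<6)|0x3A=0x8BA
Byte[3]=B9: continuation. acc=(acc<<6)|0x39=0x22EB9
Completed: cp=U+22EB9 (starts at byte 0)
Byte[4]=CC: 2-byte lead, need 1 cont bytes. acc=0xC
Byte[5]=B0: continuation. acc=(acc<<6)|0x30=0x330
Completed: cp=U+0330 (starts at byte 4)
Byte[6]=6D: 1-byte ASCII. cp=U+006D
Byte[7]=C8: 2-byte lead, need 1 cont bytes. acc=0x8
Byte[8]=82: continuation. acc=(acc<<6)|0x02=0x202
Completed: cp=U+0202 (starts at byte 7)
Byte[9]=C8: 2-byte lead, need 1 cont bytes. acc=0x8
Byte[10]=B8: continuation. acc=(acc<<6)|0x38=0x238
Completed: cp=U+0238 (starts at byte 9)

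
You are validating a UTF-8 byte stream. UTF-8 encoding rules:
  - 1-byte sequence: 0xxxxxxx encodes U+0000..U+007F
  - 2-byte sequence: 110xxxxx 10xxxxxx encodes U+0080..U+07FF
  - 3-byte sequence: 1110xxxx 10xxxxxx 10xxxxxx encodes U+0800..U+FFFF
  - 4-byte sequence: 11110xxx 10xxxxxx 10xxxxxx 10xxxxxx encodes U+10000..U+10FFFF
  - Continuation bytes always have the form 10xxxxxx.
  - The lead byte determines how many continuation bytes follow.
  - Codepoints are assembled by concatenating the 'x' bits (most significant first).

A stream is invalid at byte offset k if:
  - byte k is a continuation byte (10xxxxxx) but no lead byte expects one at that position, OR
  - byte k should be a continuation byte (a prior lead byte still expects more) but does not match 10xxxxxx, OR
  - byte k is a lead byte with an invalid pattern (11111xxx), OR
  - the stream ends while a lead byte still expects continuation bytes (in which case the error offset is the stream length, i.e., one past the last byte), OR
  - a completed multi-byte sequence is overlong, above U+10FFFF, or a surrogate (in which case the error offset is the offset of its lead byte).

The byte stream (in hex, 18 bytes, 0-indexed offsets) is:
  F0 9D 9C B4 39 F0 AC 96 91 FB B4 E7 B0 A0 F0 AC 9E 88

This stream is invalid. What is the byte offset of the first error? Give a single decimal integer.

Byte[0]=F0: 4-byte lead, need 3 cont bytes. acc=0x0
Byte[1]=9D: continuation. acc=(acc<<6)|0x1D=0x1D
Byte[2]=9C: continuation. acc=(acc<<6)|0x1C=0x75C
Byte[3]=B4: continuation. acc=(acc<<6)|0x34=0x1D734
Completed: cp=U+1D734 (starts at byte 0)
Byte[4]=39: 1-byte ASCII. cp=U+0039
Byte[5]=F0: 4-byte lead, need 3 cont bytes. acc=0x0
Byte[6]=AC: continuation. acc=(acc<<6)|0x2C=0x2C
Byte[7]=96: continuation. acc=(acc<<6)|0x16=0xB16
Byte[8]=91: continuation. acc=(acc<<6)|0x11=0x2C591
Completed: cp=U+2C591 (starts at byte 5)
Byte[9]=FB: INVALID lead byte (not 0xxx/110x/1110/11110)

Answer: 9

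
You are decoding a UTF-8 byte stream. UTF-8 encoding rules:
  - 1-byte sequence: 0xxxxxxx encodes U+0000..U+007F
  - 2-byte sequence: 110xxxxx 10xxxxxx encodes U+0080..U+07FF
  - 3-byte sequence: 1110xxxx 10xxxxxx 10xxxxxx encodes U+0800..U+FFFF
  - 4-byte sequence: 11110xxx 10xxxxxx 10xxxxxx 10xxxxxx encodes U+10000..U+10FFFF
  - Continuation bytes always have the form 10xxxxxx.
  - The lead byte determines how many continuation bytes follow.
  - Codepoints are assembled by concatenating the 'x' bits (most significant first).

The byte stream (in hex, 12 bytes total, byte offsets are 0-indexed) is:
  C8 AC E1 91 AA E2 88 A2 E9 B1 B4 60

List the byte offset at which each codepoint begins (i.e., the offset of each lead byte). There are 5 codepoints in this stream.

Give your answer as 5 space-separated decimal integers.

Answer: 0 2 5 8 11

Derivation:
Byte[0]=C8: 2-byte lead, need 1 cont bytes. acc=0x8
Byte[1]=AC: continuation. acc=(acc<<6)|0x2C=0x22C
Completed: cp=U+022C (starts at byte 0)
Byte[2]=E1: 3-byte lead, need 2 cont bytes. acc=0x1
Byte[3]=91: continuation. acc=(acc<<6)|0x11=0x51
Byte[4]=AA: continuation. acc=(acc<<6)|0x2A=0x146A
Completed: cp=U+146A (starts at byte 2)
Byte[5]=E2: 3-byte lead, need 2 cont bytes. acc=0x2
Byte[6]=88: continuation. acc=(acc<<6)|0x08=0x88
Byte[7]=A2: continuation. acc=(acc<<6)|0x22=0x2222
Completed: cp=U+2222 (starts at byte 5)
Byte[8]=E9: 3-byte lead, need 2 cont bytes. acc=0x9
Byte[9]=B1: continuation. acc=(acc<<6)|0x31=0x271
Byte[10]=B4: continuation. acc=(acc<<6)|0x34=0x9C74
Completed: cp=U+9C74 (starts at byte 8)
Byte[11]=60: 1-byte ASCII. cp=U+0060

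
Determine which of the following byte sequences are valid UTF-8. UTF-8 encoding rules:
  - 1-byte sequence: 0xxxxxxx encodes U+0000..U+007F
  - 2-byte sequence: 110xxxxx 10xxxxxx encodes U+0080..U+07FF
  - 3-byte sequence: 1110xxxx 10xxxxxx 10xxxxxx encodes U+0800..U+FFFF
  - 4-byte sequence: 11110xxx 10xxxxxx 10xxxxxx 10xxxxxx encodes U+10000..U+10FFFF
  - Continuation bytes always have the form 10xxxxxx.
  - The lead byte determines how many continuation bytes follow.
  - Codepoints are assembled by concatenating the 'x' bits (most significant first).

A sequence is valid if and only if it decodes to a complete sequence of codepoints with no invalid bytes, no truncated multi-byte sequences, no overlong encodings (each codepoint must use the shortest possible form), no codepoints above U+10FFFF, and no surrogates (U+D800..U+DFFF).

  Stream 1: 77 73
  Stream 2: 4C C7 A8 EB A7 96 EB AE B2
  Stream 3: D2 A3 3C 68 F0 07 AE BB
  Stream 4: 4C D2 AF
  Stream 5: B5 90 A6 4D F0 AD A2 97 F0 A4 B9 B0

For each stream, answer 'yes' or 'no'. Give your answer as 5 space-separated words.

Answer: yes yes no yes no

Derivation:
Stream 1: decodes cleanly. VALID
Stream 2: decodes cleanly. VALID
Stream 3: error at byte offset 5. INVALID
Stream 4: decodes cleanly. VALID
Stream 5: error at byte offset 0. INVALID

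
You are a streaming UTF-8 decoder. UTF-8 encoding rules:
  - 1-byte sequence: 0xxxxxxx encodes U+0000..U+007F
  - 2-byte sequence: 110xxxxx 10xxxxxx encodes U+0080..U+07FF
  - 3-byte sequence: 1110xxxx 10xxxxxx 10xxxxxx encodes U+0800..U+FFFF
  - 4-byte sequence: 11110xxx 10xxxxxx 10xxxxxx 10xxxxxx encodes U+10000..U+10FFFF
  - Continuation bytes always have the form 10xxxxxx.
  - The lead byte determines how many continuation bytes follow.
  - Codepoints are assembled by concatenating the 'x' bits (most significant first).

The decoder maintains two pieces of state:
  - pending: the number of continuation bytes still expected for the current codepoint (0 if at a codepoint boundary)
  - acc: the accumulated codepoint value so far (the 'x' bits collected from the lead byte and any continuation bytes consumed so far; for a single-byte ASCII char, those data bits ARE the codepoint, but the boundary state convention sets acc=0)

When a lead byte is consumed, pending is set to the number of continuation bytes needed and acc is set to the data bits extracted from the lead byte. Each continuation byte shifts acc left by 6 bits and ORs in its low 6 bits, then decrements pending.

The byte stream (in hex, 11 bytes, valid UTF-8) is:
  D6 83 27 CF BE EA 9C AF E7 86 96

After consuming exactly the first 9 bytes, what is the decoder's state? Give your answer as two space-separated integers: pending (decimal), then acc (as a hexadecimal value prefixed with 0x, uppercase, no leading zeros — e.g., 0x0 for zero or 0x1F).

Byte[0]=D6: 2-byte lead. pending=1, acc=0x16
Byte[1]=83: continuation. acc=(acc<<6)|0x03=0x583, pending=0
Byte[2]=27: 1-byte. pending=0, acc=0x0
Byte[3]=CF: 2-byte lead. pending=1, acc=0xF
Byte[4]=BE: continuation. acc=(acc<<6)|0x3E=0x3FE, pending=0
Byte[5]=EA: 3-byte lead. pending=2, acc=0xA
Byte[6]=9C: continuation. acc=(acc<<6)|0x1C=0x29C, pending=1
Byte[7]=AF: continuation. acc=(acc<<6)|0x2F=0xA72F, pending=0
Byte[8]=E7: 3-byte lead. pending=2, acc=0x7

Answer: 2 0x7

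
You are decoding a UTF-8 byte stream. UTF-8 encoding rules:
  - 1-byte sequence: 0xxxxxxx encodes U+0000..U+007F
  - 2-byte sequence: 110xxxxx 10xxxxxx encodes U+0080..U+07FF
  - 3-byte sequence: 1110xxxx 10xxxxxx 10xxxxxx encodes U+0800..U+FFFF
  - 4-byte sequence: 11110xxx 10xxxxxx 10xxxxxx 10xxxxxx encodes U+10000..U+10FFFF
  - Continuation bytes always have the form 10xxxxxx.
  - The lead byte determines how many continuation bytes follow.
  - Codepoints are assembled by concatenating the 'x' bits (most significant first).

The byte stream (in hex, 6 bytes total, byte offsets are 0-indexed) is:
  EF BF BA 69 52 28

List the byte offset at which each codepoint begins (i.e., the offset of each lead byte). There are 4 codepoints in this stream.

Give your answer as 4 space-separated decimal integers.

Byte[0]=EF: 3-byte lead, need 2 cont bytes. acc=0xF
Byte[1]=BF: continuation. acc=(acc<<6)|0x3F=0x3FF
Byte[2]=BA: continuation. acc=(acc<<6)|0x3A=0xFFFA
Completed: cp=U+FFFA (starts at byte 0)
Byte[3]=69: 1-byte ASCII. cp=U+0069
Byte[4]=52: 1-byte ASCII. cp=U+0052
Byte[5]=28: 1-byte ASCII. cp=U+0028

Answer: 0 3 4 5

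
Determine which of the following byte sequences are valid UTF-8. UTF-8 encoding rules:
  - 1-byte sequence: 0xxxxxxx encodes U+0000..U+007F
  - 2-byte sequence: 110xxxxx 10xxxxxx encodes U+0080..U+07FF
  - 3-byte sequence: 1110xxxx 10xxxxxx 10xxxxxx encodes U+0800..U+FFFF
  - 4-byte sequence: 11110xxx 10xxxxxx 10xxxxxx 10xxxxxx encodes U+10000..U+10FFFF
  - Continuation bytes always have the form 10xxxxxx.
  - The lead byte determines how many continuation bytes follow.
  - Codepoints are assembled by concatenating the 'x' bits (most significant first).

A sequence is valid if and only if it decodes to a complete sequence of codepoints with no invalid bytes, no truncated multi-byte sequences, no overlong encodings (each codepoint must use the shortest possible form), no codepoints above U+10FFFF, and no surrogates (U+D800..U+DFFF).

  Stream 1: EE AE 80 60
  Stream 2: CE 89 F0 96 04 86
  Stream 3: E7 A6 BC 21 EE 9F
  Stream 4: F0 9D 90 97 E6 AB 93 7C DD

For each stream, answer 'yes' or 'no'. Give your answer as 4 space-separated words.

Answer: yes no no no

Derivation:
Stream 1: decodes cleanly. VALID
Stream 2: error at byte offset 4. INVALID
Stream 3: error at byte offset 6. INVALID
Stream 4: error at byte offset 9. INVALID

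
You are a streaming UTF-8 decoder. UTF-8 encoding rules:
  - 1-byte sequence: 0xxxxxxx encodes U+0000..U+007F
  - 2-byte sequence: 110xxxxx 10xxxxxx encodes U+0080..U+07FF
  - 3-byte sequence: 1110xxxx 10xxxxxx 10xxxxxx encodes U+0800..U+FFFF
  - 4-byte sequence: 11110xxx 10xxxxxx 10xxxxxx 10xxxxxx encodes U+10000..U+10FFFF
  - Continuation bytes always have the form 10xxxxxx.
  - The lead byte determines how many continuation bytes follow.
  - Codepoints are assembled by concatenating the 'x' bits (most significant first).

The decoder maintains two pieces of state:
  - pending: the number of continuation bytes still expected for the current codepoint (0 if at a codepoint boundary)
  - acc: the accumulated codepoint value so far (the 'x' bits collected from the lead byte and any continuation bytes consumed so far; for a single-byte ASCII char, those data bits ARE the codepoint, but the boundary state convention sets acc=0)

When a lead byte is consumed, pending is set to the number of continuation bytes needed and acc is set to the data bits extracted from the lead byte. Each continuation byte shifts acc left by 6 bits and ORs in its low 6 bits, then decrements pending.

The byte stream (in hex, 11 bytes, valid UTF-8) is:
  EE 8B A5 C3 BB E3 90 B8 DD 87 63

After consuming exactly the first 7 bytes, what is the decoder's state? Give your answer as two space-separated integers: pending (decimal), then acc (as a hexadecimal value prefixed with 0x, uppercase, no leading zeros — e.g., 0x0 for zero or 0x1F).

Answer: 1 0xD0

Derivation:
Byte[0]=EE: 3-byte lead. pending=2, acc=0xE
Byte[1]=8B: continuation. acc=(acc<<6)|0x0B=0x38B, pending=1
Byte[2]=A5: continuation. acc=(acc<<6)|0x25=0xE2E5, pending=0
Byte[3]=C3: 2-byte lead. pending=1, acc=0x3
Byte[4]=BB: continuation. acc=(acc<<6)|0x3B=0xFB, pending=0
Byte[5]=E3: 3-byte lead. pending=2, acc=0x3
Byte[6]=90: continuation. acc=(acc<<6)|0x10=0xD0, pending=1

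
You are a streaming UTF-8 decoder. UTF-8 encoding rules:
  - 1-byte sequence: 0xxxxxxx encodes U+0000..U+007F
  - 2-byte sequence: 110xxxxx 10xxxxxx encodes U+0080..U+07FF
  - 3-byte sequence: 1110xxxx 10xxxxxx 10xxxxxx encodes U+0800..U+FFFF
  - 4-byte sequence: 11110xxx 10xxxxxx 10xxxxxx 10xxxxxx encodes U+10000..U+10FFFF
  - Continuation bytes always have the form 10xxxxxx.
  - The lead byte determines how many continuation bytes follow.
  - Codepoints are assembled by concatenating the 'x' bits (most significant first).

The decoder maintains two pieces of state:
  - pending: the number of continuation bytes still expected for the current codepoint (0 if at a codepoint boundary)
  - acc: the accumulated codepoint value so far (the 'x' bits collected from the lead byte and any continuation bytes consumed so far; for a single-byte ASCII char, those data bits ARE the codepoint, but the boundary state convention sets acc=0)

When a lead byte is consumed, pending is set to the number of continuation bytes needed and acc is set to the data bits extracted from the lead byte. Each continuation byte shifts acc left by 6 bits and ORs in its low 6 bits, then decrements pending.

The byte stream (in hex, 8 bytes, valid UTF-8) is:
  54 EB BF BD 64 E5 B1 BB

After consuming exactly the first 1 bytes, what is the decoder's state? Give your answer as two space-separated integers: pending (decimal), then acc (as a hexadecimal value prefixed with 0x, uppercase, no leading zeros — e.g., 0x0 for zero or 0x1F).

Byte[0]=54: 1-byte. pending=0, acc=0x0

Answer: 0 0x0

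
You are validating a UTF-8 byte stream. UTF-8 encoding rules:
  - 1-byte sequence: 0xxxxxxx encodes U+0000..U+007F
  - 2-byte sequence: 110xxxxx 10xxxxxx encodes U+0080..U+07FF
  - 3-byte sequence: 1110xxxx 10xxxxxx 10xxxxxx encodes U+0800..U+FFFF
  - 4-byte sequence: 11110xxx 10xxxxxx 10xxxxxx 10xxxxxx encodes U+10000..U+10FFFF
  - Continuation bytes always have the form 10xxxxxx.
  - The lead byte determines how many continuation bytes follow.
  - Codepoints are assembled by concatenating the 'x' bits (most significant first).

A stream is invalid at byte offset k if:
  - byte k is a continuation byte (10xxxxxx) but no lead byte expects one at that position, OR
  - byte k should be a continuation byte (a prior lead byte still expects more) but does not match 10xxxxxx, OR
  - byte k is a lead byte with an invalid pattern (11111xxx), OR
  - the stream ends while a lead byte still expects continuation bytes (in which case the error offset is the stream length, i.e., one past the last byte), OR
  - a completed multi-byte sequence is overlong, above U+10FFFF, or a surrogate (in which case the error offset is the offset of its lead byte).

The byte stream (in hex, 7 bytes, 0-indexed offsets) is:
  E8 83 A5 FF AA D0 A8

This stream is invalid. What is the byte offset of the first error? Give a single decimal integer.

Answer: 3

Derivation:
Byte[0]=E8: 3-byte lead, need 2 cont bytes. acc=0x8
Byte[1]=83: continuation. acc=(acc<<6)|0x03=0x203
Byte[2]=A5: continuation. acc=(acc<<6)|0x25=0x80E5
Completed: cp=U+80E5 (starts at byte 0)
Byte[3]=FF: INVALID lead byte (not 0xxx/110x/1110/11110)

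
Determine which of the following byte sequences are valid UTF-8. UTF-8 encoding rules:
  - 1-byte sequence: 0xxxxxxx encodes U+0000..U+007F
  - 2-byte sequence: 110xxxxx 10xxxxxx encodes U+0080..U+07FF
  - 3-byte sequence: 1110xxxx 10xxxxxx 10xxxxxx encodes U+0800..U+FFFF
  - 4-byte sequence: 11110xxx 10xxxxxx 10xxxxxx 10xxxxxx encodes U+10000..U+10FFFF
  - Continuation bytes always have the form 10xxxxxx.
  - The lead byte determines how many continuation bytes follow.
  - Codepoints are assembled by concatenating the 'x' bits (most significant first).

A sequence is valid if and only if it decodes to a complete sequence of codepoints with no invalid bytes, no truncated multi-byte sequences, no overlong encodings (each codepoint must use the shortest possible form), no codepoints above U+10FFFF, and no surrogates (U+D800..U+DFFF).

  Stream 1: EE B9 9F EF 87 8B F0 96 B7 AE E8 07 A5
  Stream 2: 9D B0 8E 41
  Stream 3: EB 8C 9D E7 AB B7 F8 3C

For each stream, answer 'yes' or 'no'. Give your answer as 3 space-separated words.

Stream 1: error at byte offset 11. INVALID
Stream 2: error at byte offset 0. INVALID
Stream 3: error at byte offset 6. INVALID

Answer: no no no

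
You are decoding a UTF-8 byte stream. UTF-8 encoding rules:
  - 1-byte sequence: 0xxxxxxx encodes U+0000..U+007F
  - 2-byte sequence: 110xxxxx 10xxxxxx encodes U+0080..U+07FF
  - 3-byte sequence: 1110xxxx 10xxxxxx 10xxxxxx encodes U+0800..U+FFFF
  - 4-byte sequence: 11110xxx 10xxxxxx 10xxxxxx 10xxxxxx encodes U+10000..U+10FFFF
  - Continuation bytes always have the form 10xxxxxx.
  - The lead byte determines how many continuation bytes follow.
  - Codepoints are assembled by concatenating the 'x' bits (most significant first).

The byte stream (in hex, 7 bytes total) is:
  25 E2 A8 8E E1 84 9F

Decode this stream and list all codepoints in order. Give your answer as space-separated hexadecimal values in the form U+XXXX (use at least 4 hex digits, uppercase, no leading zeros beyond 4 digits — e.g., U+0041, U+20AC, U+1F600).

Byte[0]=25: 1-byte ASCII. cp=U+0025
Byte[1]=E2: 3-byte lead, need 2 cont bytes. acc=0x2
Byte[2]=A8: continuation. acc=(acc<<6)|0x28=0xA8
Byte[3]=8E: continuation. acc=(acc<<6)|0x0E=0x2A0E
Completed: cp=U+2A0E (starts at byte 1)
Byte[4]=E1: 3-byte lead, need 2 cont bytes. acc=0x1
Byte[5]=84: continuation. acc=(acc<<6)|0x04=0x44
Byte[6]=9F: continuation. acc=(acc<<6)|0x1F=0x111F
Completed: cp=U+111F (starts at byte 4)

Answer: U+0025 U+2A0E U+111F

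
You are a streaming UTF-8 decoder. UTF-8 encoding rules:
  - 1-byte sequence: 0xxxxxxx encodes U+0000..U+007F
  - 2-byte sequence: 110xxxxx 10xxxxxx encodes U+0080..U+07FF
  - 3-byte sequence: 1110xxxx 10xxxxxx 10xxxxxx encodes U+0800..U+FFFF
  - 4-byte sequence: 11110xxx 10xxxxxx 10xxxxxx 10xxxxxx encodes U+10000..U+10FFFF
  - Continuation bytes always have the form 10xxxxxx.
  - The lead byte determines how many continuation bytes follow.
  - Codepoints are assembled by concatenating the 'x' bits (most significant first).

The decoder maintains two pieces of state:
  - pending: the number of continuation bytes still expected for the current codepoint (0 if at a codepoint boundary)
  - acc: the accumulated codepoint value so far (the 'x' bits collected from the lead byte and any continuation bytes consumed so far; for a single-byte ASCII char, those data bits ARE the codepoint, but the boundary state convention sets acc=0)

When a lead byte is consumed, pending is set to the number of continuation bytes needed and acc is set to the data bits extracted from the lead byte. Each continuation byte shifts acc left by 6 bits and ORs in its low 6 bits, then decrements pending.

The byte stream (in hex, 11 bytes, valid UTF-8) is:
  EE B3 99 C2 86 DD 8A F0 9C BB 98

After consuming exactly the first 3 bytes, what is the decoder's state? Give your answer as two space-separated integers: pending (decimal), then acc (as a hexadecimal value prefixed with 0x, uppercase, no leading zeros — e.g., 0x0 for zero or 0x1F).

Byte[0]=EE: 3-byte lead. pending=2, acc=0xE
Byte[1]=B3: continuation. acc=(acc<<6)|0x33=0x3B3, pending=1
Byte[2]=99: continuation. acc=(acc<<6)|0x19=0xECD9, pending=0

Answer: 0 0xECD9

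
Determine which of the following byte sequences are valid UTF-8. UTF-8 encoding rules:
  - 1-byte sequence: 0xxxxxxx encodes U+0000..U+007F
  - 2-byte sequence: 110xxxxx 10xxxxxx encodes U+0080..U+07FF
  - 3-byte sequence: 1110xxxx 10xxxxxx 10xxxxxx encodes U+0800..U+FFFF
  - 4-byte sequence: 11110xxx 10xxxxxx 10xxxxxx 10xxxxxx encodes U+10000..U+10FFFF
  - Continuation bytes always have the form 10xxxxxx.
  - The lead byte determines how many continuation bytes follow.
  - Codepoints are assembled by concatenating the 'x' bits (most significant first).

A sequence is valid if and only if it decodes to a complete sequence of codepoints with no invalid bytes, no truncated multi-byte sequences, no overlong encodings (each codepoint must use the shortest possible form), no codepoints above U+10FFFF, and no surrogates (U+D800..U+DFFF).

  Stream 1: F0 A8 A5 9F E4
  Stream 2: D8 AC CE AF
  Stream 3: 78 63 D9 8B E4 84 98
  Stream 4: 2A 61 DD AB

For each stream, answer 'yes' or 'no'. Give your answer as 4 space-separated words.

Stream 1: error at byte offset 5. INVALID
Stream 2: decodes cleanly. VALID
Stream 3: decodes cleanly. VALID
Stream 4: decodes cleanly. VALID

Answer: no yes yes yes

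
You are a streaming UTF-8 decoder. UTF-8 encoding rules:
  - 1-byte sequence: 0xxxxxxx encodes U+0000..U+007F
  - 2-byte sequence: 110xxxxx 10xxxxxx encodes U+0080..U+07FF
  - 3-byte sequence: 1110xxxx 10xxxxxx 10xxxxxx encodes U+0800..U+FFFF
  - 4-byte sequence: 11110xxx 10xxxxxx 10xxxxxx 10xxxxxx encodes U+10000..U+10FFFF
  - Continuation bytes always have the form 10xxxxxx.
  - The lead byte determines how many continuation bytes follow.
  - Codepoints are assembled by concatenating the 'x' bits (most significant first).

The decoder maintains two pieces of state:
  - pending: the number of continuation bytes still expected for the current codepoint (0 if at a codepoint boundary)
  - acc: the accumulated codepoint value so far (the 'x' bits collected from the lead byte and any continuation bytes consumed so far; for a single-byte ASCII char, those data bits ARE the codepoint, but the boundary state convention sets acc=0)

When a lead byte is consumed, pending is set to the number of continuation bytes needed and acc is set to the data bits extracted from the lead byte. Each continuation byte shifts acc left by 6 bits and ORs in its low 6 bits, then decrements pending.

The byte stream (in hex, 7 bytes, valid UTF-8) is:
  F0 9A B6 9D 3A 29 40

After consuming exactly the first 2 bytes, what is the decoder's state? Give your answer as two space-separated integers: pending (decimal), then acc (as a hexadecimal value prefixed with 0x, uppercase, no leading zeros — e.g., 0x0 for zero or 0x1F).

Byte[0]=F0: 4-byte lead. pending=3, acc=0x0
Byte[1]=9A: continuation. acc=(acc<<6)|0x1A=0x1A, pending=2

Answer: 2 0x1A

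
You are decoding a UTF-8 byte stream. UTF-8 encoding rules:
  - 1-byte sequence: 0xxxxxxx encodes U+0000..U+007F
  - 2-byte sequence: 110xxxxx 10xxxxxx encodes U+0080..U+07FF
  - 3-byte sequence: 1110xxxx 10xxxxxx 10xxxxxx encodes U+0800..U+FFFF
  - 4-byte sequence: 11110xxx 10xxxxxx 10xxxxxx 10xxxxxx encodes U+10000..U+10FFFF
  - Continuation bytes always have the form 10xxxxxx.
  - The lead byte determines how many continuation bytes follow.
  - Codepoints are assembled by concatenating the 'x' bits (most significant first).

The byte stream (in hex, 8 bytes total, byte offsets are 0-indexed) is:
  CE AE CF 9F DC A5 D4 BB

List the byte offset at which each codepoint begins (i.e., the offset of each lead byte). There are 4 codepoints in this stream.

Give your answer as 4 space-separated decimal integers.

Byte[0]=CE: 2-byte lead, need 1 cont bytes. acc=0xE
Byte[1]=AE: continuation. acc=(acc<<6)|0x2E=0x3AE
Completed: cp=U+03AE (starts at byte 0)
Byte[2]=CF: 2-byte lead, need 1 cont bytes. acc=0xF
Byte[3]=9F: continuation. acc=(acc<<6)|0x1F=0x3DF
Completed: cp=U+03DF (starts at byte 2)
Byte[4]=DC: 2-byte lead, need 1 cont bytes. acc=0x1C
Byte[5]=A5: continuation. acc=(acc<<6)|0x25=0x725
Completed: cp=U+0725 (starts at byte 4)
Byte[6]=D4: 2-byte lead, need 1 cont bytes. acc=0x14
Byte[7]=BB: continuation. acc=(acc<<6)|0x3B=0x53B
Completed: cp=U+053B (starts at byte 6)

Answer: 0 2 4 6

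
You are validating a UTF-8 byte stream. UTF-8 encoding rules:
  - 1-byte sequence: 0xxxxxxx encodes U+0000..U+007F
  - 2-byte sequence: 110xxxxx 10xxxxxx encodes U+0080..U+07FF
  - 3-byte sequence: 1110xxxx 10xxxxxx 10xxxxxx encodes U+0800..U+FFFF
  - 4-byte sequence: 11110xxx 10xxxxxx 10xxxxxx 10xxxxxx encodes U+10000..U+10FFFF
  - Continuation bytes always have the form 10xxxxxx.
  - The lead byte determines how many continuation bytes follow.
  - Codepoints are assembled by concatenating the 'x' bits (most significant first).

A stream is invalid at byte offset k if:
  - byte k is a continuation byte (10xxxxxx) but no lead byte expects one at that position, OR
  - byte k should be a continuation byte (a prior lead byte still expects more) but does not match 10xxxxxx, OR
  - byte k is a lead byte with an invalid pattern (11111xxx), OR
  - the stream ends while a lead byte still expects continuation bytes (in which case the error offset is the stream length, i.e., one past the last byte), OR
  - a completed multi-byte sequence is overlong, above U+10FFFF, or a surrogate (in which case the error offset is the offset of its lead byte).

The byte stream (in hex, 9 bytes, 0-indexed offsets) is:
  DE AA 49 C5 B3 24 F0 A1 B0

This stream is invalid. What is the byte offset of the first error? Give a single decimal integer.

Answer: 9

Derivation:
Byte[0]=DE: 2-byte lead, need 1 cont bytes. acc=0x1E
Byte[1]=AA: continuation. acc=(acc<<6)|0x2A=0x7AA
Completed: cp=U+07AA (starts at byte 0)
Byte[2]=49: 1-byte ASCII. cp=U+0049
Byte[3]=C5: 2-byte lead, need 1 cont bytes. acc=0x5
Byte[4]=B3: continuation. acc=(acc<<6)|0x33=0x173
Completed: cp=U+0173 (starts at byte 3)
Byte[5]=24: 1-byte ASCII. cp=U+0024
Byte[6]=F0: 4-byte lead, need 3 cont bytes. acc=0x0
Byte[7]=A1: continuation. acc=(acc<<6)|0x21=0x21
Byte[8]=B0: continuation. acc=(acc<<6)|0x30=0x870
Byte[9]: stream ended, expected continuation. INVALID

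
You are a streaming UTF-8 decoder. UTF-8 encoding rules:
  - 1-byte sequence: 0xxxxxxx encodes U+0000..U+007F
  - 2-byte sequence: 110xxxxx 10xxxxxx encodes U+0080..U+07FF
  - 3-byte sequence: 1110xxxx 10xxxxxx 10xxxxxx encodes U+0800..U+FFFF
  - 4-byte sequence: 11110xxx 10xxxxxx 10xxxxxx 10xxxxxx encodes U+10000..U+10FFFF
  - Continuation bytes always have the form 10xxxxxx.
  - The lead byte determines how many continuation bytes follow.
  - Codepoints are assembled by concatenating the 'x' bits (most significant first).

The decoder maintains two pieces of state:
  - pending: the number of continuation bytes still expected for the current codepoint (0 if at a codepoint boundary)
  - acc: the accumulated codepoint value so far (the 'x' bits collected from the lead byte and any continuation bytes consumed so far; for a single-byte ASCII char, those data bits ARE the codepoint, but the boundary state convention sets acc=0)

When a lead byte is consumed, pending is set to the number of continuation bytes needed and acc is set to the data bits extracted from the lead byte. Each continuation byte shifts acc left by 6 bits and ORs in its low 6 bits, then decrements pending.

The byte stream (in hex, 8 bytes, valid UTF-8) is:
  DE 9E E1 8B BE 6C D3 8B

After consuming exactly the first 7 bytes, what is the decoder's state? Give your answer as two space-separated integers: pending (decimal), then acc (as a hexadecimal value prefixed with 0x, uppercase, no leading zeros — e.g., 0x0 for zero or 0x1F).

Answer: 1 0x13

Derivation:
Byte[0]=DE: 2-byte lead. pending=1, acc=0x1E
Byte[1]=9E: continuation. acc=(acc<<6)|0x1E=0x79E, pending=0
Byte[2]=E1: 3-byte lead. pending=2, acc=0x1
Byte[3]=8B: continuation. acc=(acc<<6)|0x0B=0x4B, pending=1
Byte[4]=BE: continuation. acc=(acc<<6)|0x3E=0x12FE, pending=0
Byte[5]=6C: 1-byte. pending=0, acc=0x0
Byte[6]=D3: 2-byte lead. pending=1, acc=0x13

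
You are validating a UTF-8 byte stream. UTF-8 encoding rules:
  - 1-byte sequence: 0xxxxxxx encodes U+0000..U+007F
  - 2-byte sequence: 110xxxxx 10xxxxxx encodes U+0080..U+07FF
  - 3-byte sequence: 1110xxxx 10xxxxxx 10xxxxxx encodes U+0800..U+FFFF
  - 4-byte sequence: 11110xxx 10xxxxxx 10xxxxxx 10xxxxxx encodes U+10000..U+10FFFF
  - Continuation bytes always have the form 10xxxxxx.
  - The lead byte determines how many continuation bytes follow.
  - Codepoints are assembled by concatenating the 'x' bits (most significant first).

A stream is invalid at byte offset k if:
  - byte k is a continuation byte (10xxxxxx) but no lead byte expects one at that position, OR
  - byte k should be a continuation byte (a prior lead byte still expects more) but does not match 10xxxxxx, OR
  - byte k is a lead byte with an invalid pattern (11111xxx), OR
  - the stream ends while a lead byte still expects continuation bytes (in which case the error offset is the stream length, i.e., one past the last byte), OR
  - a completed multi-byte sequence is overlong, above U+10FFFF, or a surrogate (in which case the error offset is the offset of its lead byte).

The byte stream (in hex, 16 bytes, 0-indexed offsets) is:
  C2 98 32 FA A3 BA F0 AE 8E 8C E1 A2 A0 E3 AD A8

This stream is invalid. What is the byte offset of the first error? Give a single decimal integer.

Byte[0]=C2: 2-byte lead, need 1 cont bytes. acc=0x2
Byte[1]=98: continuation. acc=(acc<<6)|0x18=0x98
Completed: cp=U+0098 (starts at byte 0)
Byte[2]=32: 1-byte ASCII. cp=U+0032
Byte[3]=FA: INVALID lead byte (not 0xxx/110x/1110/11110)

Answer: 3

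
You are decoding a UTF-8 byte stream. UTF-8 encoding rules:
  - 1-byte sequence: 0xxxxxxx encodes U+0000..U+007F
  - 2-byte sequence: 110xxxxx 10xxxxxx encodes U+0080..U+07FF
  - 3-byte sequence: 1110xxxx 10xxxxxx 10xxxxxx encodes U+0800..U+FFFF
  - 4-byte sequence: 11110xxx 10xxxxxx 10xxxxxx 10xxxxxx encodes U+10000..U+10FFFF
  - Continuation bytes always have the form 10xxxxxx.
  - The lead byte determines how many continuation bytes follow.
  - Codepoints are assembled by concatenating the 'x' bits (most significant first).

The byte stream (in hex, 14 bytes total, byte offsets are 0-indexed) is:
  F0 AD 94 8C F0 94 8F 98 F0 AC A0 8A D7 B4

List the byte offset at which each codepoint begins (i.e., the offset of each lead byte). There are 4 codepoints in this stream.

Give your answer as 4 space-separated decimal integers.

Byte[0]=F0: 4-byte lead, need 3 cont bytes. acc=0x0
Byte[1]=AD: continuation. acc=(acc<<6)|0x2D=0x2D
Byte[2]=94: continuation. acc=(acc<<6)|0x14=0xB54
Byte[3]=8C: continuation. acc=(acc<<6)|0x0C=0x2D50C
Completed: cp=U+2D50C (starts at byte 0)
Byte[4]=F0: 4-byte lead, need 3 cont bytes. acc=0x0
Byte[5]=94: continuation. acc=(acc<<6)|0x14=0x14
Byte[6]=8F: continuation. acc=(acc<<6)|0x0F=0x50F
Byte[7]=98: continuation. acc=(acc<<6)|0x18=0x143D8
Completed: cp=U+143D8 (starts at byte 4)
Byte[8]=F0: 4-byte lead, need 3 cont bytes. acc=0x0
Byte[9]=AC: continuation. acc=(acc<<6)|0x2C=0x2C
Byte[10]=A0: continuation. acc=(acc<<6)|0x20=0xB20
Byte[11]=8A: continuation. acc=(acc<<6)|0x0A=0x2C80A
Completed: cp=U+2C80A (starts at byte 8)
Byte[12]=D7: 2-byte lead, need 1 cont bytes. acc=0x17
Byte[13]=B4: continuation. acc=(acc<<6)|0x34=0x5F4
Completed: cp=U+05F4 (starts at byte 12)

Answer: 0 4 8 12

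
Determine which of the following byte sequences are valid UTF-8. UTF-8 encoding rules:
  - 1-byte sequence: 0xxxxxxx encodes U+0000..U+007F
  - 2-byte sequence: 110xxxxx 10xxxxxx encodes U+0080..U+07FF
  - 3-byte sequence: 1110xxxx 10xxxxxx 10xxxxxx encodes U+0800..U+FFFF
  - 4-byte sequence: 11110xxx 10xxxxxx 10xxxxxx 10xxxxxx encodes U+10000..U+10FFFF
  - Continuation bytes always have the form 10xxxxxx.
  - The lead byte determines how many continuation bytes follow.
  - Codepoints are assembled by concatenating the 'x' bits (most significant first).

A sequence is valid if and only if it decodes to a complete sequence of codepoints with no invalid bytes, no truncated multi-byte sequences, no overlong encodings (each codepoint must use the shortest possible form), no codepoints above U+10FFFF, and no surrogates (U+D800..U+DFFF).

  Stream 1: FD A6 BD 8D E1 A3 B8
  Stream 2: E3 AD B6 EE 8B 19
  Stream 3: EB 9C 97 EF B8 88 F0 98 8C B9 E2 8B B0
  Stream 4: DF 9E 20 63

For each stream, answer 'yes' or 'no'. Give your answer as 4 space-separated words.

Stream 1: error at byte offset 0. INVALID
Stream 2: error at byte offset 5. INVALID
Stream 3: decodes cleanly. VALID
Stream 4: decodes cleanly. VALID

Answer: no no yes yes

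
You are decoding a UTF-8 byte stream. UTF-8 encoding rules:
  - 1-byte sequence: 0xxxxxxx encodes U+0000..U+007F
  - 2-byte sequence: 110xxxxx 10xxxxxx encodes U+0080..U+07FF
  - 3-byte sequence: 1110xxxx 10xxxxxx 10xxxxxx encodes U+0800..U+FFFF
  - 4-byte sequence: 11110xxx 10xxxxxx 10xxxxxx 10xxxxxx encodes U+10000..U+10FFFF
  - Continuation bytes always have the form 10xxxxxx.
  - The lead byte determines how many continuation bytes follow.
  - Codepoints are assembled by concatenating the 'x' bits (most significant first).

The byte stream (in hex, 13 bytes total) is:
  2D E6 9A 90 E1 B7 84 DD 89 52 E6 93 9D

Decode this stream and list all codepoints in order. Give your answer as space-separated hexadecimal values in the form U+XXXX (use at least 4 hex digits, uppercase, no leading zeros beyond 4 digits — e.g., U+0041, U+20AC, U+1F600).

Answer: U+002D U+6690 U+1DC4 U+0749 U+0052 U+64DD

Derivation:
Byte[0]=2D: 1-byte ASCII. cp=U+002D
Byte[1]=E6: 3-byte lead, need 2 cont bytes. acc=0x6
Byte[2]=9A: continuation. acc=(acc<<6)|0x1A=0x19A
Byte[3]=90: continuation. acc=(acc<<6)|0x10=0x6690
Completed: cp=U+6690 (starts at byte 1)
Byte[4]=E1: 3-byte lead, need 2 cont bytes. acc=0x1
Byte[5]=B7: continuation. acc=(acc<<6)|0x37=0x77
Byte[6]=84: continuation. acc=(acc<<6)|0x04=0x1DC4
Completed: cp=U+1DC4 (starts at byte 4)
Byte[7]=DD: 2-byte lead, need 1 cont bytes. acc=0x1D
Byte[8]=89: continuation. acc=(acc<<6)|0x09=0x749
Completed: cp=U+0749 (starts at byte 7)
Byte[9]=52: 1-byte ASCII. cp=U+0052
Byte[10]=E6: 3-byte lead, need 2 cont bytes. acc=0x6
Byte[11]=93: continuation. acc=(acc<<6)|0x13=0x193
Byte[12]=9D: continuation. acc=(acc<<6)|0x1D=0x64DD
Completed: cp=U+64DD (starts at byte 10)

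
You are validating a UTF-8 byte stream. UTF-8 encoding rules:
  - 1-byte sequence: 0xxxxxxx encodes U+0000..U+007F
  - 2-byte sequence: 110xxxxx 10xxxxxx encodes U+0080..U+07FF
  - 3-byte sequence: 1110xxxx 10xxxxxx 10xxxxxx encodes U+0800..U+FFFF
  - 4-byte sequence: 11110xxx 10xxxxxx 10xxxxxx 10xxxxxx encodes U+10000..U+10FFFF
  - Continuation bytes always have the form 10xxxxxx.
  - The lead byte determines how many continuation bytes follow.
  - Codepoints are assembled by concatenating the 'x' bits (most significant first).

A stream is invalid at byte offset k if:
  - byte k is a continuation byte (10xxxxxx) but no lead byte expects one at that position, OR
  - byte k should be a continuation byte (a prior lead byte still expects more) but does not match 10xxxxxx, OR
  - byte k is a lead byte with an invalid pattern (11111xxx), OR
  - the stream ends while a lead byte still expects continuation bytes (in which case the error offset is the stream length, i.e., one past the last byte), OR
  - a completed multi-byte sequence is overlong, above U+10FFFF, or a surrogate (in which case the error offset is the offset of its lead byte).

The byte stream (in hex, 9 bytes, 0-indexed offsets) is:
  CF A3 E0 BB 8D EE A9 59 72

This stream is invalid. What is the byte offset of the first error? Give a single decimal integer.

Byte[0]=CF: 2-byte lead, need 1 cont bytes. acc=0xF
Byte[1]=A3: continuation. acc=(acc<<6)|0x23=0x3E3
Completed: cp=U+03E3 (starts at byte 0)
Byte[2]=E0: 3-byte lead, need 2 cont bytes. acc=0x0
Byte[3]=BB: continuation. acc=(acc<<6)|0x3B=0x3B
Byte[4]=8D: continuation. acc=(acc<<6)|0x0D=0xECD
Completed: cp=U+0ECD (starts at byte 2)
Byte[5]=EE: 3-byte lead, need 2 cont bytes. acc=0xE
Byte[6]=A9: continuation. acc=(acc<<6)|0x29=0x3A9
Byte[7]=59: expected 10xxxxxx continuation. INVALID

Answer: 7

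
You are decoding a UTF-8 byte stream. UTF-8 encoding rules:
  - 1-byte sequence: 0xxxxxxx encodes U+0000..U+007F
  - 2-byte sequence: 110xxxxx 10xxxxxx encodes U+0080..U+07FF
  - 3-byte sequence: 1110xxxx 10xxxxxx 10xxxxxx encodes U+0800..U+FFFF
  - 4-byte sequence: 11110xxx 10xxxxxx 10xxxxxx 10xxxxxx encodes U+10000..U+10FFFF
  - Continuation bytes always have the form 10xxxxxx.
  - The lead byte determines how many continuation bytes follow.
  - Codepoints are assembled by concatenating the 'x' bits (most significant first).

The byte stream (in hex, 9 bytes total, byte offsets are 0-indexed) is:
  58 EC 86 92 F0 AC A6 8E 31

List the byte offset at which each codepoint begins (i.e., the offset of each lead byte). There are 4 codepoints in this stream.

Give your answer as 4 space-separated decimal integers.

Byte[0]=58: 1-byte ASCII. cp=U+0058
Byte[1]=EC: 3-byte lead, need 2 cont bytes. acc=0xC
Byte[2]=86: continuation. acc=(acc<<6)|0x06=0x306
Byte[3]=92: continuation. acc=(acc<<6)|0x12=0xC192
Completed: cp=U+C192 (starts at byte 1)
Byte[4]=F0: 4-byte lead, need 3 cont bytes. acc=0x0
Byte[5]=AC: continuation. acc=(acc<<6)|0x2C=0x2C
Byte[6]=A6: continuation. acc=(acc<<6)|0x26=0xB26
Byte[7]=8E: continuation. acc=(acc<<6)|0x0E=0x2C98E
Completed: cp=U+2C98E (starts at byte 4)
Byte[8]=31: 1-byte ASCII. cp=U+0031

Answer: 0 1 4 8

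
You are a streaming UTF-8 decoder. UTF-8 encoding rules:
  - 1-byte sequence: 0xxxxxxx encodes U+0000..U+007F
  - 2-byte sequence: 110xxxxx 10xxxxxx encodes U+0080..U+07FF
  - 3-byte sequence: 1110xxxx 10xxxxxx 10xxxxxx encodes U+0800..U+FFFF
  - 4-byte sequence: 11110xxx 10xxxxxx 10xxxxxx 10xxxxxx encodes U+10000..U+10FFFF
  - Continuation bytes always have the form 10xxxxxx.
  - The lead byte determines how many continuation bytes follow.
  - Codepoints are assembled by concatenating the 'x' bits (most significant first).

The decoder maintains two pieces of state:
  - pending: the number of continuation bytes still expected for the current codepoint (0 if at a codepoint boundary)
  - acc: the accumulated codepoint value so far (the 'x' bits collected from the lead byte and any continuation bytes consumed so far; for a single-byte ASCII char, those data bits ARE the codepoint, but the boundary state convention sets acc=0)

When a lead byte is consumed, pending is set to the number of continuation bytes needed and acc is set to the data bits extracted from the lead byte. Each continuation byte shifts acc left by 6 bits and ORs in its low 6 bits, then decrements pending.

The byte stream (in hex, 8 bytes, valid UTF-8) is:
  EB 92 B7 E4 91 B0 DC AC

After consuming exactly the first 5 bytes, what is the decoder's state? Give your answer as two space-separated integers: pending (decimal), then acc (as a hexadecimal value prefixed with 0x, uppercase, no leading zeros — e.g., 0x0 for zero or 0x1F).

Byte[0]=EB: 3-byte lead. pending=2, acc=0xB
Byte[1]=92: continuation. acc=(acc<<6)|0x12=0x2D2, pending=1
Byte[2]=B7: continuation. acc=(acc<<6)|0x37=0xB4B7, pending=0
Byte[3]=E4: 3-byte lead. pending=2, acc=0x4
Byte[4]=91: continuation. acc=(acc<<6)|0x11=0x111, pending=1

Answer: 1 0x111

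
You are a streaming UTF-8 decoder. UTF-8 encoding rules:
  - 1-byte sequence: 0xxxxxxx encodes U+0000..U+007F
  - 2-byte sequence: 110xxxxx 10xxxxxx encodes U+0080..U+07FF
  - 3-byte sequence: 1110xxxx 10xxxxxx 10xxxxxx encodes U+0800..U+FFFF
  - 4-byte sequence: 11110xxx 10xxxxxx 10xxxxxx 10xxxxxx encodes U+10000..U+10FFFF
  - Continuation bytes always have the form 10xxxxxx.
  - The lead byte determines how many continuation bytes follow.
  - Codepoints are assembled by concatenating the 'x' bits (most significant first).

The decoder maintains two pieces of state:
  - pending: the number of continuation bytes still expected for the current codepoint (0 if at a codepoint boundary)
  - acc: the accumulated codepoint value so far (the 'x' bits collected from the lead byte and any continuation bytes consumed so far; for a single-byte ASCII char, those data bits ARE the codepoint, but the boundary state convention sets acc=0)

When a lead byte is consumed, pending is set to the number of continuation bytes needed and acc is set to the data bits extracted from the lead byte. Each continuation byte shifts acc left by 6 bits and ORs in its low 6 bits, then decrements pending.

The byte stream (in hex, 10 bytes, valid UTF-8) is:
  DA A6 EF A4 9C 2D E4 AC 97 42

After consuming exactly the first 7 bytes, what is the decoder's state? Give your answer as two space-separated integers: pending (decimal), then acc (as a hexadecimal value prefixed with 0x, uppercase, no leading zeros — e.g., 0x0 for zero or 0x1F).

Answer: 2 0x4

Derivation:
Byte[0]=DA: 2-byte lead. pending=1, acc=0x1A
Byte[1]=A6: continuation. acc=(acc<<6)|0x26=0x6A6, pending=0
Byte[2]=EF: 3-byte lead. pending=2, acc=0xF
Byte[3]=A4: continuation. acc=(acc<<6)|0x24=0x3E4, pending=1
Byte[4]=9C: continuation. acc=(acc<<6)|0x1C=0xF91C, pending=0
Byte[5]=2D: 1-byte. pending=0, acc=0x0
Byte[6]=E4: 3-byte lead. pending=2, acc=0x4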